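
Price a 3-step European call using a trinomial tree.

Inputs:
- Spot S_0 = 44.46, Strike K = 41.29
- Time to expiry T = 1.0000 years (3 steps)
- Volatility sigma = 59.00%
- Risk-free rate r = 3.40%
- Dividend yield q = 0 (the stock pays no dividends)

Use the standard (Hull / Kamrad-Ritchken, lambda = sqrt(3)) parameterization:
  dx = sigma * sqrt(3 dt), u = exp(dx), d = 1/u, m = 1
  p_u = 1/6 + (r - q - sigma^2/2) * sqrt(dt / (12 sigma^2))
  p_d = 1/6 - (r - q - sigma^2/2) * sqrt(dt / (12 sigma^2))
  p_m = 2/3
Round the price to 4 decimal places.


dt = T/N = 0.333333; dx = sigma*sqrt(3*dt) = 0.590000
u = exp(dx) = 1.803988; d = 1/u = 0.554327
p_u = 0.127105, p_m = 0.666667, p_d = 0.206229
Discount per step: exp(-r*dt) = 0.988731
Stock lattice S(k, j) with j the centered position index:
  k=0: S(0,+0) = 44.4600
  k=1: S(1,-1) = 24.6454; S(1,+0) = 44.4600; S(1,+1) = 80.2053
  k=2: S(2,-2) = 13.6616; S(2,-1) = 24.6454; S(2,+0) = 44.4600; S(2,+1) = 80.2053; S(2,+2) = 144.6895
  k=3: S(3,-3) = 7.5730; S(3,-2) = 13.6616; S(3,-1) = 24.6454; S(3,+0) = 44.4600; S(3,+1) = 80.2053; S(3,+2) = 144.6895; S(3,+3) = 261.0181
Terminal payoffs V(N, j) = max(S_T - K, 0):
  V(3,-3) = 0.000000; V(3,-2) = 0.000000; V(3,-1) = 0.000000; V(3,+0) = 3.170000; V(3,+1) = 38.915325; V(3,+2) = 103.399477; V(3,+3) = 219.728140
Backward induction: V(k, j) = exp(-r*dt) * [p_u * V(k+1, j+1) + p_m * V(k+1, j) + p_d * V(k+1, j-1)]
  V(2,-2) = exp(-r*dt) * [p_u*0.000000 + p_m*0.000000 + p_d*0.000000] = 0.000000
  V(2,-1) = exp(-r*dt) * [p_u*3.170000 + p_m*0.000000 + p_d*0.000000] = 0.398381
  V(2,+0) = exp(-r*dt) * [p_u*38.915325 + p_m*3.170000 + p_d*0.000000] = 6.980089
  V(2,+1) = exp(-r*dt) * [p_u*103.399477 + p_m*38.915325 + p_d*3.170000] = 39.291994
  V(2,+2) = exp(-r*dt) * [p_u*219.728140 + p_m*103.399477 + p_d*38.915325] = 103.704878
  V(1,-1) = exp(-r*dt) * [p_u*6.980089 + p_m*0.398381 + p_d*0.000000] = 1.139797
  V(1,+0) = exp(-r*dt) * [p_u*39.291994 + p_m*6.980089 + p_d*0.398381] = 9.620093
  V(1,+1) = exp(-r*dt) * [p_u*103.704878 + p_m*39.291994 + p_d*6.980089] = 40.355552
  V(0,+0) = exp(-r*dt) * [p_u*40.355552 + p_m*9.620093 + p_d*1.139797] = 11.645099

Answer: Price = V(0,0) = 11.6451


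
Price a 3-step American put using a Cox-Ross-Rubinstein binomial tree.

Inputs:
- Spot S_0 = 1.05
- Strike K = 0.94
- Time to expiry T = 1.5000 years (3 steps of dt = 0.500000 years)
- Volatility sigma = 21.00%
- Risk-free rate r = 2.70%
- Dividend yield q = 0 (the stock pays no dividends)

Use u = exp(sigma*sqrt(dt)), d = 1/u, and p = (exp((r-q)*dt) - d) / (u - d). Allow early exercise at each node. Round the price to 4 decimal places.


Answer: Price = V(0,0) = 0.0458

Derivation:
dt = T/N = 0.500000
u = exp(sigma*sqrt(dt)) = 1.160084; d = 1/u = 0.862007
p = (exp((r-q)*dt) - d) / (u - d) = 0.508542
Discount per step: exp(-r*dt) = 0.986591
Stock lattice S(k, i) with i counting down-moves:
  k=0: S(0,0) = 1.0500
  k=1: S(1,0) = 1.2181; S(1,1) = 0.9051
  k=2: S(2,0) = 1.4131; S(2,1) = 1.0500; S(2,2) = 0.7802
  k=3: S(3,0) = 1.6393; S(3,1) = 1.2181; S(3,2) = 0.9051; S(3,3) = 0.6725
Terminal payoffs V(N, i) = max(K - S_T, 0):
  V(3,0) = 0.000000; V(3,1) = 0.000000; V(3,2) = 0.034893; V(3,3) = 0.267456
Backward induction: V(k, i) = exp(-r*dt) * [p * V(k+1, i) + (1-p) * V(k+1, i+1)]; then take max(V_cont, immediate exercise) for American.
  V(2,0) = exp(-r*dt) * [p*0.000000 + (1-p)*0.000000] = 0.000000; exercise = 0.000000; V(2,0) = max -> 0.000000
  V(2,1) = exp(-r*dt) * [p*0.000000 + (1-p)*0.034893] = 0.016919; exercise = 0.000000; V(2,1) = max -> 0.016919
  V(2,2) = exp(-r*dt) * [p*0.034893 + (1-p)*0.267456] = 0.147187; exercise = 0.159792; V(2,2) = max -> 0.159792
  V(1,0) = exp(-r*dt) * [p*0.000000 + (1-p)*0.016919] = 0.008203; exercise = 0.000000; V(1,0) = max -> 0.008203
  V(1,1) = exp(-r*dt) * [p*0.016919 + (1-p)*0.159792] = 0.085966; exercise = 0.034893; V(1,1) = max -> 0.085966
  V(0,0) = exp(-r*dt) * [p*0.008203 + (1-p)*0.085966] = 0.045798; exercise = 0.000000; V(0,0) = max -> 0.045798


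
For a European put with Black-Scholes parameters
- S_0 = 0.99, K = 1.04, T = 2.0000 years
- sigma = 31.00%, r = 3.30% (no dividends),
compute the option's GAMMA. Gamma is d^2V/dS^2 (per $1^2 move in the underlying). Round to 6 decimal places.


d1 = 0.2573616657; d2 = -0.1810445387
phi(d1) = 0.3859466827; exp(-qT) = 1.0000000000; exp(-rT) = 0.9361308643
Gamma = exp(-qT) * phi(d1) / (S * sigma * sqrt(T)) = 1.0000000000 * 0.3859466827 / (0.9900 * 0.3100 * 1.4142135624) = 0.889233

Answer: Gamma = 0.889233


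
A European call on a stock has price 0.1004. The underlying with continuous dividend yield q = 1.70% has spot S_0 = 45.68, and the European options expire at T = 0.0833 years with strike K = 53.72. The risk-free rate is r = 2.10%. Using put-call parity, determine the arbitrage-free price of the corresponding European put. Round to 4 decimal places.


Put-call parity: C - P = S_0 * exp(-qT) - K * exp(-rT).
S_0 * exp(-qT) = 45.6800 * 0.99858490 = 45.61535833
K * exp(-rT) = 53.7200 * 0.99825223 = 53.62610975
P = C - S*exp(-qT) + K*exp(-rT)
P = 0.1004 - 45.61535833 + 53.62610975 = 8.1112

Answer: Put price = 8.1112


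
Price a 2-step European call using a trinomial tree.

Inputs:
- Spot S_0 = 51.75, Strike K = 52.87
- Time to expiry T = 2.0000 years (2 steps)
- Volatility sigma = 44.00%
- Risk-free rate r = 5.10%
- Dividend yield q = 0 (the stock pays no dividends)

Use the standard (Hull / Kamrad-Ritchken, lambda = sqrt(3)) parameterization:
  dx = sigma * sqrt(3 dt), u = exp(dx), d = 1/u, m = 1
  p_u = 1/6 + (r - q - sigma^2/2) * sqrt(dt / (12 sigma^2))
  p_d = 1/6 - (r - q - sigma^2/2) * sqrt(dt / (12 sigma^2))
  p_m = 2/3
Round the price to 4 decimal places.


dt = T/N = 1.000000; dx = sigma*sqrt(3*dt) = 0.762102
u = exp(dx) = 2.142776; d = 1/u = 0.466684
p_u = 0.136618, p_m = 0.666667, p_d = 0.196715
Discount per step: exp(-r*dt) = 0.950279
Stock lattice S(k, j) with j the centered position index:
  k=0: S(0,+0) = 51.7500
  k=1: S(1,-1) = 24.1509; S(1,+0) = 51.7500; S(1,+1) = 110.8887
  k=2: S(2,-2) = 11.2708; S(2,-1) = 24.1509; S(2,+0) = 51.7500; S(2,+1) = 110.8887; S(2,+2) = 237.6096
Terminal payoffs V(N, j) = max(S_T - K, 0):
  V(2,-2) = 0.000000; V(2,-1) = 0.000000; V(2,+0) = 0.000000; V(2,+1) = 58.018677; V(2,+2) = 184.739636
Backward induction: V(k, j) = exp(-r*dt) * [p_u * V(k+1, j+1) + p_m * V(k+1, j) + p_d * V(k+1, j-1)]
  V(1,-1) = exp(-r*dt) * [p_u*0.000000 + p_m*0.000000 + p_d*0.000000] = 0.000000
  V(1,+0) = exp(-r*dt) * [p_u*58.018677 + p_m*0.000000 + p_d*0.000000] = 7.532296
  V(1,+1) = exp(-r*dt) * [p_u*184.739636 + p_m*58.018677 + p_d*0.000000] = 60.739832
  V(0,+0) = exp(-r*dt) * [p_u*60.739832 + p_m*7.532296 + p_d*0.000000] = 12.657425

Answer: Price = V(0,0) = 12.6574


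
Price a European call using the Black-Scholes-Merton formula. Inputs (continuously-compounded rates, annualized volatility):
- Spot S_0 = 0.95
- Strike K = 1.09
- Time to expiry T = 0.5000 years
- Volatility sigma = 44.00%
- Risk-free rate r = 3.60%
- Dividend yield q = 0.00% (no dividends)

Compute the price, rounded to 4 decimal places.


d1 = (ln(S/K) + (r - q + 0.5*sigma^2) * T) / (sigma * sqrt(T)) = -0.22843082
d2 = d1 - sigma * sqrt(T) = -0.53955780
exp(-rT) = 0.98216103; exp(-qT) = 1.00000000
C = S_0 * exp(-qT) * N(d1) - K * exp(-rT) * N(d2)
N(d1) = 0.40965567; N(d2) = 0.29475101
C = 0.9500 * 1.00000000 * 0.40965567 - 1.0900 * 0.98216103 * 0.29475101 = 0.0736

Answer: Price = 0.0736


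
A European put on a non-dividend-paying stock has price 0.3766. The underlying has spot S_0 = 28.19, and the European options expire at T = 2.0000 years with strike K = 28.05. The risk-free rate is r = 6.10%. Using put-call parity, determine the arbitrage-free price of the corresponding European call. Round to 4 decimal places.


Put-call parity: C - P = S_0 * exp(-qT) - K * exp(-rT).
S_0 * exp(-qT) = 28.1900 * 1.00000000 = 28.19000000
K * exp(-rT) = 28.0500 * 0.88514837 = 24.82841174
C = P + S*exp(-qT) - K*exp(-rT)
C = 0.3766 + 28.19000000 - 24.82841174 = 3.7382

Answer: Call price = 3.7382


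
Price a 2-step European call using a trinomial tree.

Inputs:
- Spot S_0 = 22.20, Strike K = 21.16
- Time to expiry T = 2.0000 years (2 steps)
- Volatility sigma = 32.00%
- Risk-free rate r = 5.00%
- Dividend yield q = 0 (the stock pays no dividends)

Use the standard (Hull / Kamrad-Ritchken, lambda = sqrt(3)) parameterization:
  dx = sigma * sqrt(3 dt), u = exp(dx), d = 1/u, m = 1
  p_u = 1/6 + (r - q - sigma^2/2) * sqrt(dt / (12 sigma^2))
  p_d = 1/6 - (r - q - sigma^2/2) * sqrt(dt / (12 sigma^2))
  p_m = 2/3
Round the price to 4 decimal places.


Answer: Price = V(0,0) = 5.1067

Derivation:
dt = T/N = 1.000000; dx = sigma*sqrt(3*dt) = 0.554256
u = exp(dx) = 1.740646; d = 1/u = 0.574499
p_u = 0.165584, p_m = 0.666667, p_d = 0.167749
Discount per step: exp(-r*dt) = 0.951229
Stock lattice S(k, j) with j the centered position index:
  k=0: S(0,+0) = 22.2000
  k=1: S(1,-1) = 12.7539; S(1,+0) = 22.2000; S(1,+1) = 38.6423
  k=2: S(2,-2) = 7.3271; S(2,-1) = 12.7539; S(2,+0) = 22.2000; S(2,+1) = 38.6423; S(2,+2) = 67.2626
Terminal payoffs V(N, j) = max(S_T - K, 0):
  V(2,-2) = 0.000000; V(2,-1) = 0.000000; V(2,+0) = 1.040000; V(2,+1) = 17.482339; V(2,+2) = 46.102630
Backward induction: V(k, j) = exp(-r*dt) * [p_u * V(k+1, j+1) + p_m * V(k+1, j) + p_d * V(k+1, j-1)]
  V(1,-1) = exp(-r*dt) * [p_u*1.040000 + p_m*0.000000 + p_d*0.000000] = 0.163809
  V(1,+0) = exp(-r*dt) * [p_u*17.482339 + p_m*1.040000 + p_d*0.000000] = 3.413136
  V(1,+1) = exp(-r*dt) * [p_u*46.102630 + p_m*17.482339 + p_d*1.040000] = 18.513984
  V(0,+0) = exp(-r*dt) * [p_u*18.513984 + p_m*3.413136 + p_d*0.163809] = 5.106699


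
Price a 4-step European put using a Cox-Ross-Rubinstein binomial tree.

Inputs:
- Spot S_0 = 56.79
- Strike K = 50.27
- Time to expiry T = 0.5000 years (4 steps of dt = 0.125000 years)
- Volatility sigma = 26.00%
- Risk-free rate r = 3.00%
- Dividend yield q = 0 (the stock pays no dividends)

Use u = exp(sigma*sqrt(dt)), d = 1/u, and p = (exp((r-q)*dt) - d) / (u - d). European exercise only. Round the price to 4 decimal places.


dt = T/N = 0.125000
u = exp(sigma*sqrt(dt)) = 1.096281; d = 1/u = 0.912175
p = (exp((r-q)*dt) - d) / (u - d) = 0.497442
Discount per step: exp(-r*dt) = 0.996257
Stock lattice S(k, i) with i counting down-moves:
  k=0: S(0,0) = 56.7900
  k=1: S(1,0) = 62.2578; S(1,1) = 51.8024
  k=2: S(2,0) = 68.2521; S(2,1) = 56.7900; S(2,2) = 47.2528
  k=3: S(3,0) = 74.8235; S(3,1) = 62.2578; S(3,2) = 51.8024; S(3,3) = 43.1028
  k=4: S(4,0) = 82.0276; S(4,1) = 68.2521; S(4,2) = 56.7900; S(4,3) = 47.2528; S(4,4) = 39.3173
Terminal payoffs V(N, i) = max(K - S_T, 0):
  V(4,0) = 0.000000; V(4,1) = 0.000000; V(4,2) = 0.000000; V(4,3) = 3.017173; V(4,4) = 10.952696
Backward induction: V(k, i) = exp(-r*dt) * [p * V(k+1, i) + (1-p) * V(k+1, i+1)].
  V(3,0) = exp(-r*dt) * [p*0.000000 + (1-p)*0.000000] = 0.000000
  V(3,1) = exp(-r*dt) * [p*0.000000 + (1-p)*0.000000] = 0.000000
  V(3,2) = exp(-r*dt) * [p*0.000000 + (1-p)*3.017173] = 1.510629
  V(3,3) = exp(-r*dt) * [p*3.017173 + (1-p)*10.952696] = 6.979013
  V(2,0) = exp(-r*dt) * [p*0.000000 + (1-p)*0.000000] = 0.000000
  V(2,1) = exp(-r*dt) * [p*0.000000 + (1-p)*1.510629] = 0.756337
  V(2,2) = exp(-r*dt) * [p*1.510629 + (1-p)*6.979013] = 4.242868
  V(1,0) = exp(-r*dt) * [p*0.000000 + (1-p)*0.756337] = 0.378680
  V(1,1) = exp(-r*dt) * [p*0.756337 + (1-p)*4.242868] = 2.499131
  V(0,0) = exp(-r*dt) * [p*0.378680 + (1-p)*2.499131] = 1.438924

Answer: Price = V(0,0) = 1.4389


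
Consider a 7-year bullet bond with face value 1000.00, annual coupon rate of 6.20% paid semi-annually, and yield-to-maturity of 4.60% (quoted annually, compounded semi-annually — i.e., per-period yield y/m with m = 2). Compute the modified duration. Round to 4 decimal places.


Answer: Modified duration = 5.7157

Derivation:
Coupon per period c = face * coupon_rate / m = 31.000000
Periods per year m = 2; per-period yield y/m = 0.023000
Number of cashflows N = 14
Cashflows (t years, CF_t, discount factor 1/(1+y/m)^(m*t), PV):
  t = 0.5000: CF_t = 31.000000, DF = 0.977517, PV = 30.303030
  t = 1.0000: CF_t = 31.000000, DF = 0.955540, PV = 29.621731
  t = 1.5000: CF_t = 31.000000, DF = 0.934056, PV = 28.955748
  t = 2.0000: CF_t = 31.000000, DF = 0.913056, PV = 28.304739
  t = 2.5000: CF_t = 31.000000, DF = 0.892528, PV = 27.668367
  t = 3.0000: CF_t = 31.000000, DF = 0.872461, PV = 27.046302
  t = 3.5000: CF_t = 31.000000, DF = 0.852846, PV = 26.438223
  t = 4.0000: CF_t = 31.000000, DF = 0.833671, PV = 25.843815
  t = 4.5000: CF_t = 31.000000, DF = 0.814928, PV = 25.262771
  t = 5.0000: CF_t = 31.000000, DF = 0.796606, PV = 24.694791
  t = 5.5000: CF_t = 31.000000, DF = 0.778696, PV = 24.139581
  t = 6.0000: CF_t = 31.000000, DF = 0.761189, PV = 23.596853
  t = 6.5000: CF_t = 31.000000, DF = 0.744075, PV = 23.066328
  t = 7.0000: CF_t = 1031.000000, DF = 0.727346, PV = 749.893852
Price P = sum_t PV_t = 1094.836131
First compute Macaulay numerator sum_t t * PV_t:
  t * PV_t at t = 0.5000: 15.151515
  t * PV_t at t = 1.0000: 29.621731
  t * PV_t at t = 1.5000: 43.433622
  t * PV_t at t = 2.0000: 56.609479
  t * PV_t at t = 2.5000: 69.170917
  t * PV_t at t = 3.0000: 81.138906
  t * PV_t at t = 3.5000: 92.533780
  t * PV_t at t = 4.0000: 103.375260
  t * PV_t at t = 4.5000: 113.682471
  t * PV_t at t = 5.0000: 123.473956
  t * PV_t at t = 5.5000: 132.767694
  t * PV_t at t = 6.0000: 141.581119
  t * PV_t at t = 6.5000: 149.931129
  t * PV_t at t = 7.0000: 5249.256967
Macaulay duration D = 6401.728545 / 1094.836131 = 5.847202
Modified duration = D / (1 + y/m) = 5.847202 / (1 + 0.023000) = 5.715740


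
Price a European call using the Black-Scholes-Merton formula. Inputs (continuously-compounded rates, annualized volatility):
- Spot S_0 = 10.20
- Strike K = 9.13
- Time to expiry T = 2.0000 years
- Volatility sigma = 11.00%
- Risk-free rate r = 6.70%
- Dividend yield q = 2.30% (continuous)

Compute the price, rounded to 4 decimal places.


Answer: Price = 1.8217

Derivation:
d1 = (ln(S/K) + (r - q + 0.5*sigma^2) * T) / (sigma * sqrt(T)) = 1.35585813
d2 = d1 - sigma * sqrt(T) = 1.20029464
exp(-rT) = 0.87459006; exp(-qT) = 0.95504196
C = S_0 * exp(-qT) * N(d1) - K * exp(-rT) * N(d2)
N(d1) = 0.91242784; N(d2) = 0.88498753
C = 10.2000 * 0.95504196 * 0.91242784 - 9.1300 * 0.87459006 * 0.88498753 = 1.8217


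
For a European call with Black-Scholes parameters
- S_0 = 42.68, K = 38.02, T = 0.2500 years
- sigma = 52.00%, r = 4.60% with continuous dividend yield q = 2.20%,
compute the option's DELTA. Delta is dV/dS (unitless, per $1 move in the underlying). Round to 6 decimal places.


d1 = 0.5977618822; d2 = 0.3377618822
phi(d1) = 0.3336715453; exp(-qT) = 0.9945150973; exp(-rT) = 0.9885658722
N(d1) = 0.7250005860
Delta = exp(-qT) * N(d1) = 0.9945150973 * 0.7250005860 = 0.721024

Answer: Delta = 0.721024


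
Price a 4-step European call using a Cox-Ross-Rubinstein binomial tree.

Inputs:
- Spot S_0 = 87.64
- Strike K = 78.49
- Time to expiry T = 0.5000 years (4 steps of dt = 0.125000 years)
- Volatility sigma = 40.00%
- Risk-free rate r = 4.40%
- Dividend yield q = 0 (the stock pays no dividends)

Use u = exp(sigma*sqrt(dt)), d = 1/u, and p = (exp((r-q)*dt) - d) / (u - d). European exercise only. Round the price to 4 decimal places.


Answer: Price = V(0,0) = 16.0825

Derivation:
dt = T/N = 0.125000
u = exp(sigma*sqrt(dt)) = 1.151910; d = 1/u = 0.868123
p = (exp((r-q)*dt) - d) / (u - d) = 0.484138
Discount per step: exp(-r*dt) = 0.994515
Stock lattice S(k, i) with i counting down-moves:
  k=0: S(0,0) = 87.6400
  k=1: S(1,0) = 100.9534; S(1,1) = 76.0823
  k=2: S(2,0) = 116.2892; S(2,1) = 87.6400; S(2,2) = 66.0489
  k=3: S(3,0) = 133.9547; S(3,1) = 100.9534; S(3,2) = 76.0823; S(3,3) = 57.3386
  k=4: S(4,0) = 154.3037; S(4,1) = 116.2892; S(4,2) = 87.6400; S(4,3) = 66.0489; S(4,4) = 49.7770
Terminal payoffs V(N, i) = max(S_T - K, 0):
  V(4,0) = 75.813731; V(4,1) = 37.799204; V(4,2) = 9.150000; V(4,3) = 0.000000; V(4,4) = 0.000000
Backward induction: V(k, i) = exp(-r*dt) * [p * V(k+1, i) + (1-p) * V(k+1, i+1)].
  V(3,0) = exp(-r*dt) * [p*75.813731 + (1-p)*37.799204] = 55.895197
  V(3,1) = exp(-r*dt) * [p*37.799204 + (1-p)*9.150000] = 22.893895
  V(3,2) = exp(-r*dt) * [p*9.150000 + (1-p)*0.000000] = 4.405562
  V(3,3) = exp(-r*dt) * [p*0.000000 + (1-p)*0.000000] = 0.000000
  V(2,0) = exp(-r*dt) * [p*55.895197 + (1-p)*22.893895] = 38.657863
  V(2,1) = exp(-r*dt) * [p*22.893895 + (1-p)*4.405562] = 13.283201
  V(2,2) = exp(-r*dt) * [p*4.405562 + (1-p)*0.000000] = 2.121200
  V(1,0) = exp(-r*dt) * [p*38.657863 + (1-p)*13.283201] = 25.427791
  V(1,1) = exp(-r*dt) * [p*13.283201 + (1-p)*2.121200] = 7.483870
  V(0,0) = exp(-r*dt) * [p*25.427791 + (1-p)*7.483870] = 16.082500


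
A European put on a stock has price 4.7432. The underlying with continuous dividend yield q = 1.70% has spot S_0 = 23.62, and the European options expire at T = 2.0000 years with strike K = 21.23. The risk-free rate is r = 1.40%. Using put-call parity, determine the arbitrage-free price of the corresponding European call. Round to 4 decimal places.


Answer: Call price = 6.9298

Derivation:
Put-call parity: C - P = S_0 * exp(-qT) - K * exp(-rT).
S_0 * exp(-qT) = 23.6200 * 0.96657150 = 22.83041894
K * exp(-rT) = 21.2300 * 0.97238837 = 20.64380503
C = P + S*exp(-qT) - K*exp(-rT)
C = 4.7432 + 22.83041894 - 20.64380503 = 6.9298


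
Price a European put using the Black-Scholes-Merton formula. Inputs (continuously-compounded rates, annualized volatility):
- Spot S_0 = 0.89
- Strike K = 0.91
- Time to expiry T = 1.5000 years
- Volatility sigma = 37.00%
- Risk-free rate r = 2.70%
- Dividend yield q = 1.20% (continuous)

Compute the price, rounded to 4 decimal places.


Answer: Price = 0.1565

Derivation:
d1 = (ln(S/K) + (r - q + 0.5*sigma^2) * T) / (sigma * sqrt(T)) = 0.22718877
d2 = d1 - sigma * sqrt(T) = -0.22596683
exp(-rT) = 0.96030916; exp(-qT) = 0.98216103
P = K * exp(-rT) * N(-d2) - S_0 * exp(-qT) * N(-d1)
N(-d1) = 0.41013848; N(-d2) = 0.58938639
P = 0.9100 * 0.96030916 * 0.58938639 - 0.8900 * 0.98216103 * 0.41013848 = 0.1565


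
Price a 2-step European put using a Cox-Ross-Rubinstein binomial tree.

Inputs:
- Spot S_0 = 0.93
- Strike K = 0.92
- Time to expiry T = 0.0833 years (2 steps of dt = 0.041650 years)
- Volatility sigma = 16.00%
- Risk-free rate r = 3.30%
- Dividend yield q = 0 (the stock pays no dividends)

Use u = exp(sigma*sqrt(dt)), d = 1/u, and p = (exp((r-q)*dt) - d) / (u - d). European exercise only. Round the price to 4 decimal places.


Answer: Price = V(0,0) = 0.0115

Derivation:
dt = T/N = 0.041650
u = exp(sigma*sqrt(dt)) = 1.033192; d = 1/u = 0.967874
p = (exp((r-q)*dt) - d) / (u - d) = 0.512894
Discount per step: exp(-r*dt) = 0.998626
Stock lattice S(k, i) with i counting down-moves:
  k=0: S(0,0) = 0.9300
  k=1: S(1,0) = 0.9609; S(1,1) = 0.9001
  k=2: S(2,0) = 0.9928; S(2,1) = 0.9300; S(2,2) = 0.8712
Terminal payoffs V(N, i) = max(K - S_T, 0):
  V(2,0) = 0.000000; V(2,1) = 0.000000; V(2,2) = 0.048794
Backward induction: V(k, i) = exp(-r*dt) * [p * V(k+1, i) + (1-p) * V(k+1, i+1)].
  V(1,0) = exp(-r*dt) * [p*0.000000 + (1-p)*0.000000] = 0.000000
  V(1,1) = exp(-r*dt) * [p*0.000000 + (1-p)*0.048794] = 0.023735
  V(0,0) = exp(-r*dt) * [p*0.000000 + (1-p)*0.023735] = 0.011546


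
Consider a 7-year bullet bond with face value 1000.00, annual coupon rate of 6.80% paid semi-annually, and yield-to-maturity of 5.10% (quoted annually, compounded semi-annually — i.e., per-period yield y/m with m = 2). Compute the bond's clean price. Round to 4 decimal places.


Coupon per period c = face * coupon_rate / m = 34.000000
Periods per year m = 2; per-period yield y/m = 0.025500
Number of cashflows N = 14
Cashflows (t years, CF_t, discount factor 1/(1+y/m)^(m*t), PV):
  t = 0.5000: CF_t = 34.000000, DF = 0.975134, PV = 33.154559
  t = 1.0000: CF_t = 34.000000, DF = 0.950886, PV = 32.330140
  t = 1.5000: CF_t = 34.000000, DF = 0.927242, PV = 31.526222
  t = 2.0000: CF_t = 34.000000, DF = 0.904185, PV = 30.742293
  t = 2.5000: CF_t = 34.000000, DF = 0.881702, PV = 29.977858
  t = 3.0000: CF_t = 34.000000, DF = 0.859777, PV = 29.232431
  t = 3.5000: CF_t = 34.000000, DF = 0.838398, PV = 28.505539
  t = 4.0000: CF_t = 34.000000, DF = 0.817551, PV = 27.796723
  t = 4.5000: CF_t = 34.000000, DF = 0.797222, PV = 27.105532
  t = 5.0000: CF_t = 34.000000, DF = 0.777398, PV = 26.431528
  t = 5.5000: CF_t = 34.000000, DF = 0.758067, PV = 25.774284
  t = 6.0000: CF_t = 34.000000, DF = 0.739217, PV = 25.133382
  t = 6.5000: CF_t = 34.000000, DF = 0.720836, PV = 24.508418
  t = 7.0000: CF_t = 1034.000000, DF = 0.702912, PV = 726.810567
Price P = sum_t PV_t = 1099.029475

Answer: Price = 1099.0295


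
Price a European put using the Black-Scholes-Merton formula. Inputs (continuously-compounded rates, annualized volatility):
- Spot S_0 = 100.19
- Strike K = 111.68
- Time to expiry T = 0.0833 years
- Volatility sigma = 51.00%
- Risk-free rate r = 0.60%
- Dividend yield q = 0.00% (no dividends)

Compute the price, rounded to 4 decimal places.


d1 = (ln(S/K) + (r - q + 0.5*sigma^2) * T) / (sigma * sqrt(T)) = -0.66059565
d2 = d1 - sigma * sqrt(T) = -0.80779052
exp(-rT) = 0.99950032; exp(-qT) = 1.00000000
P = K * exp(-rT) * N(-d2) - S_0 * exp(-qT) * N(-d1)
N(-d1) = 0.74556417; N(-d2) = 0.79039441
P = 111.6800 * 0.99950032 * 0.79039441 - 100.1900 * 1.00000000 * 0.74556417 = 13.5291

Answer: Price = 13.5291


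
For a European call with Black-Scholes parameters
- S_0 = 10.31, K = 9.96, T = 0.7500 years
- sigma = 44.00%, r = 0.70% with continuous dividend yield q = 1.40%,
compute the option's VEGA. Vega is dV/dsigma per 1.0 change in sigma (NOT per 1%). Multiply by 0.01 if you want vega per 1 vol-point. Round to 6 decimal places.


Answer: Vega = 3.401061

Derivation:
d1 = 0.2673846255; d2 = -0.1136665522
phi(d1) = 0.3849330707; exp(-qT) = 0.9895549326; exp(-rT) = 0.9947637572
Vega = S * exp(-qT) * phi(d1) * sqrt(T) = 10.3100 * 0.9895549326 * 0.3849330707 * 0.8660254038 = 3.401061


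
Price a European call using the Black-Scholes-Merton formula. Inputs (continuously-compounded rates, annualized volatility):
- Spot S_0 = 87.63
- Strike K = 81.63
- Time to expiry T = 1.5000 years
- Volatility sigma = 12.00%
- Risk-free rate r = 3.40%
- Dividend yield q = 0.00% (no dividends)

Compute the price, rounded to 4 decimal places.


Answer: Price = 11.4386

Derivation:
d1 = (ln(S/K) + (r - q + 0.5*sigma^2) * T) / (sigma * sqrt(T)) = 0.90308988
d2 = d1 - sigma * sqrt(T) = 0.75612049
exp(-rT) = 0.95027867; exp(-qT) = 1.00000000
C = S_0 * exp(-qT) * N(d1) - K * exp(-rT) * N(d2)
N(d1) = 0.81676090; N(d2) = 0.77521152
C = 87.6300 * 1.00000000 * 0.81676090 - 81.6300 * 0.95027867 * 0.77521152 = 11.4386


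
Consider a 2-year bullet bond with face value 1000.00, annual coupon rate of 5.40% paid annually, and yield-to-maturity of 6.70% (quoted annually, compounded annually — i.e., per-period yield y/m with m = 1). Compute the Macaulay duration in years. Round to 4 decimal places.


Coupon per period c = face * coupon_rate / m = 54.000000
Periods per year m = 1; per-period yield y/m = 0.067000
Number of cashflows N = 2
Cashflows (t years, CF_t, discount factor 1/(1+y/m)^(m*t), PV):
  t = 1.0000: CF_t = 54.000000, DF = 0.937207, PV = 50.609185
  t = 2.0000: CF_t = 1054.000000, DF = 0.878357, PV = 925.788479
Price P = sum_t PV_t = 976.397664
Macaulay numerator sum_t t * PV_t:
  t * PV_t at t = 1.0000: 50.609185
  t * PV_t at t = 2.0000: 1851.576959
Macaulay duration D = (sum_t t * PV_t) / P = 1902.186143 / 976.397664 = 1.948167

Answer: Macaulay duration = 1.9482 years


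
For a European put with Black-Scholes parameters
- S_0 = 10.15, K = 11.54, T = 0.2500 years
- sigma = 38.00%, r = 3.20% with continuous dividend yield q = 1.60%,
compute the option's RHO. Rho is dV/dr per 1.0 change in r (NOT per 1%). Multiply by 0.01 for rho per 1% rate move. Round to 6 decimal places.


Answer: Rho = -2.212928

Derivation:
d1 = -0.5594502926; d2 = -0.7494502926
phi(d1) = 0.3411507395; exp(-qT) = 0.9960079893; exp(-rT) = 0.9920319148
N(-d2) = 0.7732070760
Rho = -K*T*exp(-rT)*N(-d2) = -11.5400 * 0.2500 * 0.9920319148 * 0.7732070760 = -2.212928


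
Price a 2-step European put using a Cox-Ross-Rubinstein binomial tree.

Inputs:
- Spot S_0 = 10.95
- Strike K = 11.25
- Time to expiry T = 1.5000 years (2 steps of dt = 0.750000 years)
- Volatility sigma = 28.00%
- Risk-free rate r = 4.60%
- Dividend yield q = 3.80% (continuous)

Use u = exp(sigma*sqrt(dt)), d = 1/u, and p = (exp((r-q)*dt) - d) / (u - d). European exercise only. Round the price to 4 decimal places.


dt = T/N = 0.750000
u = exp(sigma*sqrt(dt)) = 1.274415; d = 1/u = 0.784674
p = (exp((r-q)*dt) - d) / (u - d) = 0.451962
Discount per step: exp(-r*dt) = 0.966088
Stock lattice S(k, i) with i counting down-moves:
  k=0: S(0,0) = 10.9500
  k=1: S(1,0) = 13.9548; S(1,1) = 8.5922
  k=2: S(2,0) = 17.7843; S(2,1) = 10.9500; S(2,2) = 6.7421
Terminal payoffs V(N, i) = max(K - S_T, 0):
  V(2,0) = 0.000000; V(2,1) = 0.300000; V(2,2) = 4.507942
Backward induction: V(k, i) = exp(-r*dt) * [p * V(k+1, i) + (1-p) * V(k+1, i+1)].
  V(1,0) = exp(-r*dt) * [p*0.000000 + (1-p)*0.300000] = 0.158836
  V(1,1) = exp(-r*dt) * [p*0.300000 + (1-p)*4.507942] = 2.517736
  V(0,0) = exp(-r*dt) * [p*0.158836 + (1-p)*2.517736] = 1.402377

Answer: Price = V(0,0) = 1.4024


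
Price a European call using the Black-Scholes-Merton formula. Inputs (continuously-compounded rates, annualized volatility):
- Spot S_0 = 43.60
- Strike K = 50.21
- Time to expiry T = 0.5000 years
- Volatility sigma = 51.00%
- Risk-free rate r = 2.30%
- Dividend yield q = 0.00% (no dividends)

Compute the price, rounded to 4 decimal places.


Answer: Price = 4.0740

Derivation:
d1 = (ln(S/K) + (r - q + 0.5*sigma^2) * T) / (sigma * sqrt(T)) = -0.17922262
d2 = d1 - sigma * sqrt(T) = -0.53984708
exp(-rT) = 0.98856587; exp(-qT) = 1.00000000
C = S_0 * exp(-qT) * N(d1) - K * exp(-rT) * N(d2)
N(d1) = 0.42888145; N(d2) = 0.29465125
C = 43.6000 * 1.00000000 * 0.42888145 - 50.2100 * 0.98856587 * 0.29465125 = 4.0740


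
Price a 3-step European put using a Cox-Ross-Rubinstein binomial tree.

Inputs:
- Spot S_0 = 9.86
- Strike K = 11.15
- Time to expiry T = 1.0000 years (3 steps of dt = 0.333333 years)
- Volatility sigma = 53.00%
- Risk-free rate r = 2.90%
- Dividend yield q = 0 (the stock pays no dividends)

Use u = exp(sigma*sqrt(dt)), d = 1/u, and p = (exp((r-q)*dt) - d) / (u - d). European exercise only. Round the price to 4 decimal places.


Answer: Price = V(0,0) = 2.7968

Derivation:
dt = T/N = 0.333333
u = exp(sigma*sqrt(dt)) = 1.357976; d = 1/u = 0.736390
p = (exp((r-q)*dt) - d) / (u - d) = 0.439719
Discount per step: exp(-r*dt) = 0.990380
Stock lattice S(k, i) with i counting down-moves:
  k=0: S(0,0) = 9.8600
  k=1: S(1,0) = 13.3896; S(1,1) = 7.2608
  k=2: S(2,0) = 18.1828; S(2,1) = 9.8600; S(2,2) = 5.3468
  k=3: S(3,0) = 24.6918; S(3,1) = 13.3896; S(3,2) = 7.2608; S(3,3) = 3.9373
Terminal payoffs V(N, i) = max(K - S_T, 0):
  V(3,0) = 0.000000; V(3,1) = 0.000000; V(3,2) = 3.889196; V(3,3) = 7.212684
Backward induction: V(k, i) = exp(-r*dt) * [p * V(k+1, i) + (1-p) * V(k+1, i+1)].
  V(2,0) = exp(-r*dt) * [p*0.000000 + (1-p)*0.000000] = 0.000000
  V(2,1) = exp(-r*dt) * [p*0.000000 + (1-p)*3.889196] = 2.158078
  V(2,2) = exp(-r*dt) * [p*3.889196 + (1-p)*7.212684] = 5.695954
  V(1,0) = exp(-r*dt) * [p*0.000000 + (1-p)*2.158078] = 1.197497
  V(1,1) = exp(-r*dt) * [p*2.158078 + (1-p)*5.695954] = 4.100451
  V(0,0) = exp(-r*dt) * [p*1.197497 + (1-p)*4.100451] = 2.796799


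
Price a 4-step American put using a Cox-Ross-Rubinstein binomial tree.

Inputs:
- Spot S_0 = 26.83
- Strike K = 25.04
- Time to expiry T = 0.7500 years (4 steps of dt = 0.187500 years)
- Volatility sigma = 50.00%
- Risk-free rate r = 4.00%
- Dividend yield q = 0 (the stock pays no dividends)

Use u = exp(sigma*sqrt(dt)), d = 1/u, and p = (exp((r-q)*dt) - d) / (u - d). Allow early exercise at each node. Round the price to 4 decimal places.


Answer: Price = V(0,0) = 3.2592

Derivation:
dt = T/N = 0.187500
u = exp(sigma*sqrt(dt)) = 1.241731; d = 1/u = 0.805327
p = (exp((r-q)*dt) - d) / (u - d) = 0.463334
Discount per step: exp(-r*dt) = 0.992528
Stock lattice S(k, i) with i counting down-moves:
  k=0: S(0,0) = 26.8300
  k=1: S(1,0) = 33.3156; S(1,1) = 21.6069
  k=2: S(2,0) = 41.3691; S(2,1) = 26.8300; S(2,2) = 17.4007
  k=3: S(3,0) = 51.3692; S(3,1) = 33.3156; S(3,2) = 21.6069; S(3,3) = 14.0132
  k=4: S(4,0) = 63.7868; S(4,1) = 41.3691; S(4,2) = 26.8300; S(4,3) = 17.4007; S(4,4) = 11.2852
Terminal payoffs V(N, i) = max(K - S_T, 0):
  V(4,0) = 0.000000; V(4,1) = 0.000000; V(4,2) = 0.000000; V(4,3) = 7.639343; V(4,4) = 13.754765
Backward induction: V(k, i) = exp(-r*dt) * [p * V(k+1, i) + (1-p) * V(k+1, i+1)]; then take max(V_cont, immediate exercise) for American.
  V(3,0) = exp(-r*dt) * [p*0.000000 + (1-p)*0.000000] = 0.000000; exercise = 0.000000; V(3,0) = max -> 0.000000
  V(3,1) = exp(-r*dt) * [p*0.000000 + (1-p)*0.000000] = 0.000000; exercise = 0.000000; V(3,1) = max -> 0.000000
  V(3,2) = exp(-r*dt) * [p*0.000000 + (1-p)*7.639343] = 4.069139; exercise = 3.433065; V(3,2) = max -> 4.069139
  V(3,3) = exp(-r*dt) * [p*7.639343 + (1-p)*13.754765] = 10.839676; exercise = 11.026774; V(3,3) = max -> 11.026774
  V(2,0) = exp(-r*dt) * [p*0.000000 + (1-p)*0.000000] = 0.000000; exercise = 0.000000; V(2,0) = max -> 0.000000
  V(2,1) = exp(-r*dt) * [p*0.000000 + (1-p)*4.069139] = 2.167450; exercise = 0.000000; V(2,1) = max -> 2.167450
  V(2,2) = exp(-r*dt) * [p*4.069139 + (1-p)*11.026774] = 7.744758; exercise = 7.639343; V(2,2) = max -> 7.744758
  V(1,0) = exp(-r*dt) * [p*0.000000 + (1-p)*2.167450] = 1.154505; exercise = 0.000000; V(1,0) = max -> 1.154505
  V(1,1) = exp(-r*dt) * [p*2.167450 + (1-p)*7.744758] = 5.122040; exercise = 3.433065; V(1,1) = max -> 5.122040
  V(0,0) = exp(-r*dt) * [p*1.154505 + (1-p)*5.122040] = 3.259208; exercise = 0.000000; V(0,0) = max -> 3.259208


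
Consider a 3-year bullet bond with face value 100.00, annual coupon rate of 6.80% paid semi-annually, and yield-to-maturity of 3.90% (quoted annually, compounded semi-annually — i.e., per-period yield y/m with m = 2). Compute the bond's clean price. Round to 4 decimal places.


Coupon per period c = face * coupon_rate / m = 3.400000
Periods per year m = 2; per-period yield y/m = 0.019500
Number of cashflows N = 6
Cashflows (t years, CF_t, discount factor 1/(1+y/m)^(m*t), PV):
  t = 0.5000: CF_t = 3.400000, DF = 0.980873, PV = 3.334968
  t = 1.0000: CF_t = 3.400000, DF = 0.962112, PV = 3.271180
  t = 1.5000: CF_t = 3.400000, DF = 0.943709, PV = 3.208612
  t = 2.0000: CF_t = 3.400000, DF = 0.925659, PV = 3.147241
  t = 2.5000: CF_t = 3.400000, DF = 0.907954, PV = 3.087044
  t = 3.0000: CF_t = 103.400000, DF = 0.890588, PV = 92.086753
Price P = sum_t PV_t = 108.135798

Answer: Price = 108.1358


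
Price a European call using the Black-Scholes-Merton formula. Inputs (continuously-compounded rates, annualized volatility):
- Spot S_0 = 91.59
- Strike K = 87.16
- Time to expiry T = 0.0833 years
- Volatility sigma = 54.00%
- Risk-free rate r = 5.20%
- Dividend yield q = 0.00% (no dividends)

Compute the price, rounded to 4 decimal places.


Answer: Price = 8.2704

Derivation:
d1 = (ln(S/K) + (r - q + 0.5*sigma^2) * T) / (sigma * sqrt(T)) = 0.42381705
d2 = d1 - sigma * sqrt(T) = 0.26796366
exp(-rT) = 0.99567777; exp(-qT) = 1.00000000
C = S_0 * exp(-qT) * N(d1) - K * exp(-rT) * N(d2)
N(d1) = 0.66415038; N(d2) = 0.60563635
C = 91.5900 * 1.00000000 * 0.66415038 - 87.1600 * 0.99567777 * 0.60563635 = 8.2704


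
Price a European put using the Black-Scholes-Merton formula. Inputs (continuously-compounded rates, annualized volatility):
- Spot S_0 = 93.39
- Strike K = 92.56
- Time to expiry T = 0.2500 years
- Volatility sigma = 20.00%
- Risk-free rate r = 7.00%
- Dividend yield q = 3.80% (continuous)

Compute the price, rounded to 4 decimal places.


d1 = (ln(S/K) + (r - q + 0.5*sigma^2) * T) / (sigma * sqrt(T)) = 0.21927190
d2 = d1 - sigma * sqrt(T) = 0.11927190
exp(-rT) = 0.98265224; exp(-qT) = 0.99054498
P = K * exp(-rT) * N(-d2) - S_0 * exp(-qT) * N(-d1)
N(-d1) = 0.41321912; N(-d2) = 0.45252997
P = 92.5600 * 0.98265224 * 0.45252997 - 93.3900 * 0.99054498 * 0.41321912 = 2.9339

Answer: Price = 2.9339


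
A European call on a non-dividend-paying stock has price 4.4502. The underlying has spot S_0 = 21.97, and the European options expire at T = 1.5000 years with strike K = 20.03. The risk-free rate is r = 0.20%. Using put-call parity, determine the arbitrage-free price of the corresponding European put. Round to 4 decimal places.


Put-call parity: C - P = S_0 * exp(-qT) - K * exp(-rT).
S_0 * exp(-qT) = 21.9700 * 1.00000000 = 21.97000000
K * exp(-rT) = 20.0300 * 0.99700450 = 19.97000004
P = C - S*exp(-qT) + K*exp(-rT)
P = 4.4502 - 21.97000000 + 19.97000004 = 2.4502

Answer: Put price = 2.4502


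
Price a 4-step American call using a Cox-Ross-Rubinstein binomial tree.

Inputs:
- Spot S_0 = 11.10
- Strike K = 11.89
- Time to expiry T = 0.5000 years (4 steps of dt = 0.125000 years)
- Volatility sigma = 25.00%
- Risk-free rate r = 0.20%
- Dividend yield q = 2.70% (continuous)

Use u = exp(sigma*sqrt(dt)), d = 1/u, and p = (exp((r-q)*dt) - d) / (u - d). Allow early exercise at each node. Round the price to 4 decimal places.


Answer: Price = V(0,0) = 0.4654

Derivation:
dt = T/N = 0.125000
u = exp(sigma*sqrt(dt)) = 1.092412; d = 1/u = 0.915405
p = (exp((r-q)*dt) - d) / (u - d) = 0.460290
Discount per step: exp(-r*dt) = 0.999750
Stock lattice S(k, i) with i counting down-moves:
  k=0: S(0,0) = 11.1000
  k=1: S(1,0) = 12.1258; S(1,1) = 10.1610
  k=2: S(2,0) = 13.2463; S(2,1) = 11.1000; S(2,2) = 9.3014
  k=3: S(3,0) = 14.4705; S(3,1) = 12.1258; S(3,2) = 10.1610; S(3,3) = 8.5146
  k=4: S(4,0) = 15.8077; S(4,1) = 13.2463; S(4,2) = 11.1000; S(4,3) = 9.3014; S(4,4) = 7.7943
Terminal payoffs V(N, i) = max(S_T - K, 0):
  V(4,0) = 3.917721; V(4,1) = 1.356347; V(4,2) = 0.000000; V(4,3) = 0.000000; V(4,4) = 0.000000
Backward induction: V(k, i) = exp(-r*dt) * [p * V(k+1, i) + (1-p) * V(k+1, i+1)]; then take max(V_cont, immediate exercise) for American.
  V(3,0) = exp(-r*dt) * [p*3.917721 + (1-p)*1.356347] = 2.534688; exercise = 2.580472; V(3,0) = max -> 2.580472
  V(3,1) = exp(-r*dt) * [p*1.356347 + (1-p)*0.000000] = 0.624157; exercise = 0.235776; V(3,1) = max -> 0.624157
  V(3,2) = exp(-r*dt) * [p*0.000000 + (1-p)*0.000000] = 0.000000; exercise = 0.000000; V(3,2) = max -> 0.000000
  V(3,3) = exp(-r*dt) * [p*0.000000 + (1-p)*0.000000] = 0.000000; exercise = 0.000000; V(3,3) = max -> 0.000000
  V(2,0) = exp(-r*dt) * [p*2.580472 + (1-p)*0.624157] = 1.524248; exercise = 1.356347; V(2,0) = max -> 1.524248
  V(2,1) = exp(-r*dt) * [p*0.624157 + (1-p)*0.000000] = 0.287222; exercise = 0.000000; V(2,1) = max -> 0.287222
  V(2,2) = exp(-r*dt) * [p*0.000000 + (1-p)*0.000000] = 0.000000; exercise = 0.000000; V(2,2) = max -> 0.000000
  V(1,0) = exp(-r*dt) * [p*1.524248 + (1-p)*0.287222] = 0.856399; exercise = 0.235776; V(1,0) = max -> 0.856399
  V(1,1) = exp(-r*dt) * [p*0.287222 + (1-p)*0.000000] = 0.132172; exercise = 0.000000; V(1,1) = max -> 0.132172
  V(0,0) = exp(-r*dt) * [p*0.856399 + (1-p)*0.132172] = 0.465410; exercise = 0.000000; V(0,0) = max -> 0.465410


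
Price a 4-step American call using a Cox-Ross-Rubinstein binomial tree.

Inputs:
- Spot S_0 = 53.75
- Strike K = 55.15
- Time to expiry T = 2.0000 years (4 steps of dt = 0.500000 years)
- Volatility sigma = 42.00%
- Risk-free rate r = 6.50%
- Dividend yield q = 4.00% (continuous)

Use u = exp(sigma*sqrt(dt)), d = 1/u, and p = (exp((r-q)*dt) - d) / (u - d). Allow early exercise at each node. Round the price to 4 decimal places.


Answer: Price = V(0,0) = 11.6480

Derivation:
dt = T/N = 0.500000
u = exp(sigma*sqrt(dt)) = 1.345795; d = 1/u = 0.743055
p = (exp((r-q)*dt) - d) / (u - d) = 0.447164
Discount per step: exp(-r*dt) = 0.968022
Stock lattice S(k, i) with i counting down-moves:
  k=0: S(0,0) = 53.7500
  k=1: S(1,0) = 72.3365; S(1,1) = 39.9392
  k=2: S(2,0) = 97.3501; S(2,1) = 53.7500; S(2,2) = 29.6770
  k=3: S(3,0) = 131.0132; S(3,1) = 72.3365; S(3,2) = 39.9392; S(3,3) = 22.0517
  k=4: S(4,0) = 176.3169; S(4,1) = 97.3501; S(4,2) = 53.7500; S(4,3) = 29.6770; S(4,4) = 16.3856
Terminal payoffs V(N, i) = max(S_T - K, 0):
  V(4,0) = 121.166920; V(4,1) = 42.200061; V(4,2) = 0.000000; V(4,3) = 0.000000; V(4,4) = 0.000000
Backward induction: V(k, i) = exp(-r*dt) * [p * V(k+1, i) + (1-p) * V(k+1, i+1)]; then take max(V_cont, immediate exercise) for American.
  V(3,0) = exp(-r*dt) * [p*121.166920 + (1-p)*42.200061] = 75.032543; exercise = 75.863217; V(3,0) = max -> 75.863217
  V(3,1) = exp(-r*dt) * [p*42.200061 + (1-p)*0.000000] = 18.266901; exercise = 17.186476; V(3,1) = max -> 18.266901
  V(3,2) = exp(-r*dt) * [p*0.000000 + (1-p)*0.000000] = 0.000000; exercise = 0.000000; V(3,2) = max -> 0.000000
  V(3,3) = exp(-r*dt) * [p*0.000000 + (1-p)*0.000000] = 0.000000; exercise = 0.000000; V(3,3) = max -> 0.000000
  V(2,0) = exp(-r*dt) * [p*75.863217 + (1-p)*18.266901] = 42.614161; exercise = 42.200061; V(2,0) = max -> 42.614161
  V(2,1) = exp(-r*dt) * [p*18.266901 + (1-p)*0.000000] = 7.907090; exercise = 0.000000; V(2,1) = max -> 7.907090
  V(2,2) = exp(-r*dt) * [p*0.000000 + (1-p)*0.000000] = 0.000000; exercise = 0.000000; V(2,2) = max -> 0.000000
  V(1,0) = exp(-r*dt) * [p*42.614161 + (1-p)*7.907090] = 22.677694; exercise = 17.186476; V(1,0) = max -> 22.677694
  V(1,1) = exp(-r*dt) * [p*7.907090 + (1-p)*0.000000] = 3.422697; exercise = 0.000000; V(1,1) = max -> 3.422697
  V(0,0) = exp(-r*dt) * [p*22.677694 + (1-p)*3.422697] = 11.648049; exercise = 0.000000; V(0,0) = max -> 11.648049


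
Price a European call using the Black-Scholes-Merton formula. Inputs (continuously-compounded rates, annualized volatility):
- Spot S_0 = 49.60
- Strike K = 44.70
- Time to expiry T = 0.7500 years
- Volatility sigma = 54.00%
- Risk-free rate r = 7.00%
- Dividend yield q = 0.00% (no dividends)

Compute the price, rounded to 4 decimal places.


Answer: Price = 12.5612

Derivation:
d1 = (ln(S/K) + (r - q + 0.5*sigma^2) * T) / (sigma * sqrt(T)) = 0.56851324
d2 = d1 - sigma * sqrt(T) = 0.10085953
exp(-rT) = 0.94885432; exp(-qT) = 1.00000000
C = S_0 * exp(-qT) * N(d1) - K * exp(-rT) * N(d2)
N(d1) = 0.71515674; N(d2) = 0.54016901
C = 49.6000 * 1.00000000 * 0.71515674 - 44.7000 * 0.94885432 * 0.54016901 = 12.5612


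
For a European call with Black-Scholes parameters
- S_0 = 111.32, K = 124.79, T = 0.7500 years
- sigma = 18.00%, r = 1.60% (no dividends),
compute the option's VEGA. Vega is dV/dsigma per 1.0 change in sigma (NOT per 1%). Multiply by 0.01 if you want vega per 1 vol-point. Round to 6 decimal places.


Answer: Vega = 32.547182

Derivation:
d1 = -0.5778210525; d2 = -0.7337056252
phi(d1) = 0.3376055362; exp(-qT) = 1.0000000000; exp(-rT) = 0.9880717129
Vega = S * exp(-qT) * phi(d1) * sqrt(T) = 111.3200 * 1.0000000000 * 0.3376055362 * 0.8660254038 = 32.547182


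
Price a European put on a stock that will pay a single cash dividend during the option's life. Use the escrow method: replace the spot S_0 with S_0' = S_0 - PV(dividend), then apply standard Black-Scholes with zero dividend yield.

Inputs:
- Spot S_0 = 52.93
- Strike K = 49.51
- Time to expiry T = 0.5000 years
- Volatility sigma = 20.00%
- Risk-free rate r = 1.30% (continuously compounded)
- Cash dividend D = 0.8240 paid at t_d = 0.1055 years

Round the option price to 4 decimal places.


PV(D) = D * exp(-r * t_d) = 0.8240 * 0.99862944 = 0.82287066
S_0' = S_0 - PV(D) = 52.9300 - 0.82287066 = 52.10712934
d1 = (ln(S_0'/K) + (r + sigma^2/2)*T) / (sigma*sqrt(T)) = 0.47819588
d2 = d1 - sigma*sqrt(T) = 0.33677452
exp(-rT) = 0.99352108
N(-d1) = 0.31625540; N(-d2) = 0.36814344
P = K * exp(-rT) * N(-d2) - S_0' * N(-d1) = 49.5100 * 0.99352108 * 0.36814344 - 52.10712934 * 0.31625540 = 1.6295

Answer: Price = 1.6295


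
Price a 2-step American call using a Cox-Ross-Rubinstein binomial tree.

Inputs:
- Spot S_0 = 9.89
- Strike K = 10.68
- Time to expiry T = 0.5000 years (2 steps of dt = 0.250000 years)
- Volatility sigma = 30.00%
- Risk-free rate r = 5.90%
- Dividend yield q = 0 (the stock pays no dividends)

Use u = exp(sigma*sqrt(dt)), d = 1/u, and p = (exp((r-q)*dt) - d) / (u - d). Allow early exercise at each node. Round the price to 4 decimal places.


Answer: Price = V(0,0) = 0.6794

Derivation:
dt = T/N = 0.250000
u = exp(sigma*sqrt(dt)) = 1.161834; d = 1/u = 0.860708
p = (exp((r-q)*dt) - d) / (u - d) = 0.511916
Discount per step: exp(-r*dt) = 0.985358
Stock lattice S(k, i) with i counting down-moves:
  k=0: S(0,0) = 9.8900
  k=1: S(1,0) = 11.4905; S(1,1) = 8.5124
  k=2: S(2,0) = 13.3501; S(2,1) = 9.8900; S(2,2) = 7.3267
Terminal payoffs V(N, i) = max(S_T - K, 0):
  V(2,0) = 2.670104; V(2,1) = 0.000000; V(2,2) = 0.000000
Backward induction: V(k, i) = exp(-r*dt) * [p * V(k+1, i) + (1-p) * V(k+1, i+1)]; then take max(V_cont, immediate exercise) for American.
  V(1,0) = exp(-r*dt) * [p*2.670104 + (1-p)*0.000000] = 1.346855; exercise = 0.810541; V(1,0) = max -> 1.346855
  V(1,1) = exp(-r*dt) * [p*0.000000 + (1-p)*0.000000] = 0.000000; exercise = 0.000000; V(1,1) = max -> 0.000000
  V(0,0) = exp(-r*dt) * [p*1.346855 + (1-p)*0.000000] = 0.679382; exercise = 0.000000; V(0,0) = max -> 0.679382
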